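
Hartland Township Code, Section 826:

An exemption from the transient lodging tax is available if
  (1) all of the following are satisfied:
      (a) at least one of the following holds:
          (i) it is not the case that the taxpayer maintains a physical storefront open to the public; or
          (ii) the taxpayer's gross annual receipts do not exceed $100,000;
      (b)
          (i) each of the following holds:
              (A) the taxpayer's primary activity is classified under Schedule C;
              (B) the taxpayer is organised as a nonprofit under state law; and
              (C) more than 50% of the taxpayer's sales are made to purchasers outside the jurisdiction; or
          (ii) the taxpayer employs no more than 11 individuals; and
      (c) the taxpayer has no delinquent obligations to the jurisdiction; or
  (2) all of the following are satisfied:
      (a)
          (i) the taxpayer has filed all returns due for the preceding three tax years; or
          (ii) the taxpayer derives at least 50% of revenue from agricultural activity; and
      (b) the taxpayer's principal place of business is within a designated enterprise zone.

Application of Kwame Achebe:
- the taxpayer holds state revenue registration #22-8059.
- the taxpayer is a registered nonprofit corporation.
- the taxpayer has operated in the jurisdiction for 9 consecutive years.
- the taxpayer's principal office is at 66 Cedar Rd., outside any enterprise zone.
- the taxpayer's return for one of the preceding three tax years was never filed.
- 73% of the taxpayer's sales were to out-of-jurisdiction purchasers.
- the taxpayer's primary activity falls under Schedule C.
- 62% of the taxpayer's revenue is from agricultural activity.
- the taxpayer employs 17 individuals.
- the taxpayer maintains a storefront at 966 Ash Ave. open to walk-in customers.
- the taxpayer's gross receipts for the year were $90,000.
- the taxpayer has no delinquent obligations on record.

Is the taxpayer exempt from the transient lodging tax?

Yes — exempt.

(i) not (has storefront) — fails.
(ii) receipts ≤ $100,000 — satisfied.
(a): F OR T → true.
(A) Schedule C activity — met.
(B) nonprofit — met.
(C) >50% out-of-jur. sales — met.
(i): T AND T AND T → true.
(ii) ≤ 11 employees — fails.
So (b) is satisfied (T OR F).
(c) no delinquency — satisfied.
(1) = T AND T AND T = true.
(i) returns current — not satisfied.
(ii) ≥50% agricultural — holds.
So (a) is satisfied (F OR T).
(b) in enterprise zone — not met.
(2): T AND F → false.
Overall = T OR F = true.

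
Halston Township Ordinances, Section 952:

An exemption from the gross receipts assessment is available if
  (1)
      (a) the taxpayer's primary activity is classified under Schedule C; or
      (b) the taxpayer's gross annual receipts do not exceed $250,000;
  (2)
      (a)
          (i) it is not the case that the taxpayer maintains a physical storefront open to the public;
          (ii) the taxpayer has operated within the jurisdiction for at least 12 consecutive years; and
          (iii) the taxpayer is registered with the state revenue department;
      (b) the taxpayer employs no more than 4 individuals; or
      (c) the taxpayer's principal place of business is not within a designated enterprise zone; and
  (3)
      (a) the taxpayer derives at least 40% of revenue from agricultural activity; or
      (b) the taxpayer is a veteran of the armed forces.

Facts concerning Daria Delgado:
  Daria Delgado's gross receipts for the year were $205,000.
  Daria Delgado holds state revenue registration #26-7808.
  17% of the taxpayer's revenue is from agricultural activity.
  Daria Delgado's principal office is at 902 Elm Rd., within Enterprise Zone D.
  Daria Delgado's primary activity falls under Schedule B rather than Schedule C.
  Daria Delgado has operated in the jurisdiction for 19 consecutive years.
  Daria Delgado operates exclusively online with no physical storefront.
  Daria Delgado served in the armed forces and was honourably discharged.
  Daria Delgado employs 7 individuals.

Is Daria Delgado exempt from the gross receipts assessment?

(a) Schedule C activity — not satisfied.
(b) receipts ≤ $250,000 — holds.
So (1) is satisfied (F OR T).
(i) not (has storefront) — met.
(ii) ≥ 12 yrs in jurisdiction — satisfied.
(iii) state-registered — satisfied.
(a) = T AND T AND T = true.
(b) ≤ 4 employees — not met.
(c) not (in enterprise zone) — not met.
(2): T OR F OR F → true.
(a) ≥40% agricultural — fails.
(b) veteran — holds.
(3): F OR T → true.
Overall = T AND T AND T = true.

Yes — exempt.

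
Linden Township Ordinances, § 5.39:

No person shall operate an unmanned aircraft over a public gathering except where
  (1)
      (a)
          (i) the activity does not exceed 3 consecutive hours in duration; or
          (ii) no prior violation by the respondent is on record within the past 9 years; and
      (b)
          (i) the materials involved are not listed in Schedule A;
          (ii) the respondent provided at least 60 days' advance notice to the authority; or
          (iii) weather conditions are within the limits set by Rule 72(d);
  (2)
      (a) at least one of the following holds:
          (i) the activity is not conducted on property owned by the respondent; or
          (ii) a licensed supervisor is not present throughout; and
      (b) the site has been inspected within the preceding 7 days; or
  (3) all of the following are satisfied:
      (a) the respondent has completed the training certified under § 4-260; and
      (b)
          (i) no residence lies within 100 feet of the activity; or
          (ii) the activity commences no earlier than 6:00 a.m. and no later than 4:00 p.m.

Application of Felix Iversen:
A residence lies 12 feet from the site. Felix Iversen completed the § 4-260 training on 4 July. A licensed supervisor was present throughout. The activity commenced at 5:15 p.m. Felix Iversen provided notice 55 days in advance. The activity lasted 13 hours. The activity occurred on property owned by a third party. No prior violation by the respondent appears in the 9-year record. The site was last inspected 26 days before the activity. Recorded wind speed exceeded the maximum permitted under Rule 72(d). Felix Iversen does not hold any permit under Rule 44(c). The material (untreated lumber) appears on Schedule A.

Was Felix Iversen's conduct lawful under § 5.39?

No — unlawful.

(i) ≤ 3 hrs duration — not satisfied.
(ii) no prior violation — holds.
(a) = F OR T = true.
(i) not (Schedule A material) — fails.
(ii) ≥60 days' notice — fails.
(iii) weather ok — not met.
So (b) is not satisfied (F OR F OR F).
So (1) is not satisfied (T AND F).
(i) not (own property) — met.
(ii) not (supervisor present) — fails.
So (a) is satisfied (T OR F).
(b) site inspected — not satisfied.
So (2) is not satisfied (T AND F).
(a) training certified — satisfied.
(i) no residence in 100 ft — not met.
(ii) start within hours — fails.
So (b) is not satisfied (F OR F).
(3) = T AND F = false.
Overall: F OR F OR F → false.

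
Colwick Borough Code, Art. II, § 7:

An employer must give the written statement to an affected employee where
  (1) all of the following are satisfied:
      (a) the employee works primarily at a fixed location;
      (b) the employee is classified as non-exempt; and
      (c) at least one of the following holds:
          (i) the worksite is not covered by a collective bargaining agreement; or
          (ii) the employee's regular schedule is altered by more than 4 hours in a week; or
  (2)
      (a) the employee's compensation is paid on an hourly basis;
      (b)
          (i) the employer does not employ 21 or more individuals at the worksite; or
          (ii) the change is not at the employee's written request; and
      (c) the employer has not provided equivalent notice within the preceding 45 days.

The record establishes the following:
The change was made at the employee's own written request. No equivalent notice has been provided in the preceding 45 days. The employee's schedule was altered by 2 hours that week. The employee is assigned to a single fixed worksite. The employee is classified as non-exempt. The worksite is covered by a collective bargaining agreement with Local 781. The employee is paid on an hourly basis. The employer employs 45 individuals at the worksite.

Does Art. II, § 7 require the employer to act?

No — not required.

(a) fixed location — satisfied.
(b) non-exempt — satisfied.
(i) no CBA — fails.
(ii) schedule shift > 4h — not met.
(c) = F OR F = false.
(1) = T AND T AND F = false.
(a) hourly-paid — holds.
(i) not (≥ 21 at site) — not satisfied.
(ii) not employee-requested — fails.
(b): F OR F → false.
(c) no recent notice — holds.
(2): T AND F AND T → false.
Overall: F OR F → false.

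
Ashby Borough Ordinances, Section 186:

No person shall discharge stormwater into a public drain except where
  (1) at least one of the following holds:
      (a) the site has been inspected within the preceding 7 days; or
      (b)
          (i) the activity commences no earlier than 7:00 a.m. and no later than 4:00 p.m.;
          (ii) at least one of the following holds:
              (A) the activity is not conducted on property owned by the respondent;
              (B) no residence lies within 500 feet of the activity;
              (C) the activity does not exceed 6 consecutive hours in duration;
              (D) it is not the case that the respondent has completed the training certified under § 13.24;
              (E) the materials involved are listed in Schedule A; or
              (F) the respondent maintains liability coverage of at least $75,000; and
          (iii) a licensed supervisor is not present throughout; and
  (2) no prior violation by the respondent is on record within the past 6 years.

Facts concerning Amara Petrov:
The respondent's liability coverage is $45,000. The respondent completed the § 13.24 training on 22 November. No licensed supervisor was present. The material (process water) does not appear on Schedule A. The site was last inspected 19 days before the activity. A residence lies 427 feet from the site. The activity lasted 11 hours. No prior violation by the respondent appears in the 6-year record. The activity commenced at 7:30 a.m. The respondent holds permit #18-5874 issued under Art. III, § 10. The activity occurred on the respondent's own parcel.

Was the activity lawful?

No — unlawful.

(a) site inspected — not met.
(i) start within hours — met.
(A) not (own property) — not satisfied.
(B) no residence in 500 ft — not satisfied.
(C) ≤ 6 hrs duration — not satisfied.
(D) not (training certified) — fails.
(E) Schedule A material — not met.
(F) coverage ≥ $75,000 — not satisfied.
So (ii) is not satisfied (F OR F OR F OR F OR F OR F).
(iii) not (supervisor present) — met.
(b): T AND F AND T → false.
(1): F OR F → false.
(2) no prior violation — satisfied.
Overall: F AND T → false.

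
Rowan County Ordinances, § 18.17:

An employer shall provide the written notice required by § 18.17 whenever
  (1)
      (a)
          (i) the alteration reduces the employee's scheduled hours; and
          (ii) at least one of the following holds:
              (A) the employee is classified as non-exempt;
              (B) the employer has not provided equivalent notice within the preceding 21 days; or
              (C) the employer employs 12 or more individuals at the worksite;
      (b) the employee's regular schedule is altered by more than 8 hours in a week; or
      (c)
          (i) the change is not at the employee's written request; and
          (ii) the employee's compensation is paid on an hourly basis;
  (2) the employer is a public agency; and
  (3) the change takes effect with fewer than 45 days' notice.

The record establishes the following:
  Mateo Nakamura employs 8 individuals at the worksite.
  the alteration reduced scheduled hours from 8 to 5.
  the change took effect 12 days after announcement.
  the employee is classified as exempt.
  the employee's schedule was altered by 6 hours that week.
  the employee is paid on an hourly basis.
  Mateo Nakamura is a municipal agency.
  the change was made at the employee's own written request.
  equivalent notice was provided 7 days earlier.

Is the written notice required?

No — not required.

(i) hours reduced — holds.
(A) non-exempt — fails.
(B) no recent notice — fails.
(C) ≥ 12 at site — not satisfied.
So (ii) is not satisfied (F OR F OR F).
(a): T AND F → false.
(b) schedule shift > 8h — fails.
(i) not employee-requested — fails.
(ii) hourly-paid — met.
(c) = F AND T = false.
So (1) is not satisfied (F OR F OR F).
(2) public agency — satisfied.
(3) < 45 days' notice — satisfied.
Overall: F AND T AND T → false.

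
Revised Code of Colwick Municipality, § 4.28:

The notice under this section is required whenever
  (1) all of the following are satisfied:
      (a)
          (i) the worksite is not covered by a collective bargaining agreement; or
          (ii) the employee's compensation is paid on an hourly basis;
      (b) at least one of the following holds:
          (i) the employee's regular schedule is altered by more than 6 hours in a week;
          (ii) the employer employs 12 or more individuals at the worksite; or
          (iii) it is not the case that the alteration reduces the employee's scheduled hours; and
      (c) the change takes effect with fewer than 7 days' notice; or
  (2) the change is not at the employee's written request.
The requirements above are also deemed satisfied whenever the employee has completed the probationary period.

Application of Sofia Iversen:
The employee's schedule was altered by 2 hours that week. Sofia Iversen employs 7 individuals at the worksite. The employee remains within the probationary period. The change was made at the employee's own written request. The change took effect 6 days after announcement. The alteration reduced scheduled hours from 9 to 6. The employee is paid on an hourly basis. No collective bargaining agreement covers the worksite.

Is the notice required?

(i) no CBA — met.
(ii) hourly-paid — holds.
So (a) is satisfied (T OR T).
(i) schedule shift > 6h — fails.
(ii) ≥ 12 at site — fails.
(iii) not (hours reduced) — not satisfied.
(b): F OR F OR F → false.
(c) < 7 days' notice — holds.
(1): T AND F AND T → false.
(2) not employee-requested — fails.
So Overall is not satisfied (F OR F).
Exception (past probation) — not satisfied.
Result: main false OR exception false → false.

No — not required.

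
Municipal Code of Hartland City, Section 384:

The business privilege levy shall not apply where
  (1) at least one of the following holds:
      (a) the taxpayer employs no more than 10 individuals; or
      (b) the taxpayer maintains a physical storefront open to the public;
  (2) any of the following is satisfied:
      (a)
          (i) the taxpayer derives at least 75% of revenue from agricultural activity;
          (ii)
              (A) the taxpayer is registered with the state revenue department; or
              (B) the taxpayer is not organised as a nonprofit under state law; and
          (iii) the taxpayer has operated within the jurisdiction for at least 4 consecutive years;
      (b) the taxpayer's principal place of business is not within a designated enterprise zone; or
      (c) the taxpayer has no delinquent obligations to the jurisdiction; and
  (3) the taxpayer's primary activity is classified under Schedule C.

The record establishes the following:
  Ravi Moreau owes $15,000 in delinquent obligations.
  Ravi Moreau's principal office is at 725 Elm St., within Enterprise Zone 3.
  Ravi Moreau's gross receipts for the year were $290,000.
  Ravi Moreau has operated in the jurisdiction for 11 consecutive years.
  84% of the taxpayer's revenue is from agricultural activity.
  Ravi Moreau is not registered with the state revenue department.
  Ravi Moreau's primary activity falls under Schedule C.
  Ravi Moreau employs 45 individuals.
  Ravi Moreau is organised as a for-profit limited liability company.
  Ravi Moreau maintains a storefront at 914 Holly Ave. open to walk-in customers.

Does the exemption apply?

Yes — exempt.

(a) ≤ 10 employees — not met.
(b) has storefront — satisfied.
(1): F OR T → true.
(i) ≥75% agricultural — satisfied.
(A) state-registered — not satisfied.
(B) not (nonprofit) — satisfied.
(ii) = F OR T = true.
(iii) ≥ 4 yrs in jurisdiction — holds.
So (a) is satisfied (T AND T AND T).
(b) not (in enterprise zone) — not satisfied.
(c) no delinquency — not met.
(2): T OR F OR F → true.
(3) Schedule C activity — satisfied.
Overall = T AND T AND T = true.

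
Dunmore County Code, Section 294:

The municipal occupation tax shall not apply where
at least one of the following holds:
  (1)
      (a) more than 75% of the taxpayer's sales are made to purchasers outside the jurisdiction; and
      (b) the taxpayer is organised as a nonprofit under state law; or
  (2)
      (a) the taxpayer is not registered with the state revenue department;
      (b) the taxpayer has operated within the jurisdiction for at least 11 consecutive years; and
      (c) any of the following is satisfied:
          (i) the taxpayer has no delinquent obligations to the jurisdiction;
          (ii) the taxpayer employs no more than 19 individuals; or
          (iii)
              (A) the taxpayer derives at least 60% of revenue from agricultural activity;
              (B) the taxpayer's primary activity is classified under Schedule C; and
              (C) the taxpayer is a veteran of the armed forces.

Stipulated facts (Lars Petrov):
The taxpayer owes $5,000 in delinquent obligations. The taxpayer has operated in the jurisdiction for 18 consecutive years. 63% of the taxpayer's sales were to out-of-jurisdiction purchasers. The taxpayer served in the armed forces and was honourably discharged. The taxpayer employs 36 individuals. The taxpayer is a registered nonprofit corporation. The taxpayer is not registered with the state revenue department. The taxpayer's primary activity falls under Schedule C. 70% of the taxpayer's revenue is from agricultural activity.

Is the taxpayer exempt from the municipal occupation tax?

(a) >75% out-of-jur. sales — not satisfied.
(b) nonprofit — holds.
(1) = F AND T = false.
(a) not (state-registered) — satisfied.
(b) ≥ 11 yrs in jurisdiction — holds.
(i) no delinquency — not satisfied.
(ii) ≤ 19 employees — not satisfied.
(A) ≥60% agricultural — holds.
(B) Schedule C activity — met.
(C) veteran — holds.
(iii): T AND T AND T → true.
(c): F OR F OR T → true.
(2): T AND T AND T → true.
So Overall is satisfied (F OR T).

Yes — exempt.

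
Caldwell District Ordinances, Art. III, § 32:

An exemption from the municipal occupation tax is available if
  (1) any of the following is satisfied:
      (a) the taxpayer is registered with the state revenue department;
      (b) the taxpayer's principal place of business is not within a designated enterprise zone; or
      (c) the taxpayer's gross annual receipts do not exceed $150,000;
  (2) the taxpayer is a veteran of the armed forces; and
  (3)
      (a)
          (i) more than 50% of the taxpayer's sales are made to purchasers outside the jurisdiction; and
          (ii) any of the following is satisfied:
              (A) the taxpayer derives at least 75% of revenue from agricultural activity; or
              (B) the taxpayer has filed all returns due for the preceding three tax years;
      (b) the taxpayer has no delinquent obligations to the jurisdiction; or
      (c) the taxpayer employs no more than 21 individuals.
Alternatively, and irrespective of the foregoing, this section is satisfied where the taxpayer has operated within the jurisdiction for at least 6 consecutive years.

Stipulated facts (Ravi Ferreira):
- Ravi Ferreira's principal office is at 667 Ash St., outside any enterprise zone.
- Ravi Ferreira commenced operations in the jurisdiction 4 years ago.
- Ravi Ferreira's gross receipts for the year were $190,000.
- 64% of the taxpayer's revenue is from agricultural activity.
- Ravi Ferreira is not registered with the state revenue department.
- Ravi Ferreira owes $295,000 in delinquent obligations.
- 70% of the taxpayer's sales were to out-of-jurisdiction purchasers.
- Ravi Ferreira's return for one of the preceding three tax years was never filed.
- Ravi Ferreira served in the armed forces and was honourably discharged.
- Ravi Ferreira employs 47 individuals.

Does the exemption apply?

No — not exempt.

(a) state-registered — fails.
(b) not (in enterprise zone) — holds.
(c) receipts ≤ $150,000 — not satisfied.
(1): F OR T OR F → true.
(2) veteran — satisfied.
(i) >50% out-of-jur. sales — holds.
(A) ≥75% agricultural — not met.
(B) returns current — fails.
(ii) = F OR F = false.
(a) = T AND F = false.
(b) no delinquency — fails.
(c) ≤ 21 employees — not satisfied.
(3): F OR F OR F → false.
So Overall is not satisfied (T AND T AND F).
Exception (≥ 6 yrs in jurisdiction) — not satisfied.
Result: main false OR exception false → false.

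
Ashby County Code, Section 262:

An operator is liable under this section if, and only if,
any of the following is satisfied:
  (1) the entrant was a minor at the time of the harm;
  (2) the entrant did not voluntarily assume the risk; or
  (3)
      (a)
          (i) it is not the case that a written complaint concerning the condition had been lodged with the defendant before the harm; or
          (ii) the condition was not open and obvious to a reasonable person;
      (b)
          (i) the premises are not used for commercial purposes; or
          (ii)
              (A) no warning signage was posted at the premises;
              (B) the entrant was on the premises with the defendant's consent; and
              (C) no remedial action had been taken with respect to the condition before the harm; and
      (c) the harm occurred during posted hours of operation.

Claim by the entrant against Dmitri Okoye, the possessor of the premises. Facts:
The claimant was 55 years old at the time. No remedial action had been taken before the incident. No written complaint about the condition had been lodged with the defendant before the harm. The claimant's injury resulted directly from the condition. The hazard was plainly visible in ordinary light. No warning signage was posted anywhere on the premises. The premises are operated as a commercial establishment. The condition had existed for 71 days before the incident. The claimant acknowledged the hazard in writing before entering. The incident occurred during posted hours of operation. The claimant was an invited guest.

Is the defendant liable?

(1) entrant a minor — fails.
(2) no assumed risk — not satisfied.
(i) not (complaint lodged) — met.
(ii) not open/obvious — fails.
(a): T OR F → true.
(i) not (commercial use) — not satisfied.
(A) no signage posted — met.
(B) consent to enter — met.
(C) no remedial action — holds.
So (ii) is satisfied (T AND T AND T).
(b) = F OR T = true.
(c) during posted hours — holds.
(3): T AND T AND T → true.
Overall = F OR F OR T = true.

Yes — liable.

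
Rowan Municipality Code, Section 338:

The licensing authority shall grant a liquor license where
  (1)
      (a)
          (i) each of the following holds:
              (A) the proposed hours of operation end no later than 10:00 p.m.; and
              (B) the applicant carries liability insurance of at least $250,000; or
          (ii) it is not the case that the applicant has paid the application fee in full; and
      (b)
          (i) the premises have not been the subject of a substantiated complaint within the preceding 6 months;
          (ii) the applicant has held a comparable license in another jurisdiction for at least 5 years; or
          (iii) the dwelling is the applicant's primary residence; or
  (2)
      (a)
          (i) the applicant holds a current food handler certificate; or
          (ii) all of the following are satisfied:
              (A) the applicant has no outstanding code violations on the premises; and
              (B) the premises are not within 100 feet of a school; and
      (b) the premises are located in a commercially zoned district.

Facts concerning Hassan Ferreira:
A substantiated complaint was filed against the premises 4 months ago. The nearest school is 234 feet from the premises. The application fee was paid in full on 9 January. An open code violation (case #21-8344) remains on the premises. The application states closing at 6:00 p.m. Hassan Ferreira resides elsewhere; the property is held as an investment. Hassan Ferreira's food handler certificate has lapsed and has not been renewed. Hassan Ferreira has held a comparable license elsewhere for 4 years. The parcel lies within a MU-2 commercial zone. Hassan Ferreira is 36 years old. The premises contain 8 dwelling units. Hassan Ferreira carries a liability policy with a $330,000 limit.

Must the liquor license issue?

No — denied.

(A) closes by 10 p.m. — met.
(B) insurance ≥ $250,000 — satisfied.
So (i) is satisfied (T AND T).
(ii) not (fee paid) — fails.
(a) = T OR F = true.
(i) no complaint in 6 mo. — fails.
(ii) prior license ≥ 5 yr — fails.
(iii) primary residence — not met.
So (b) is not satisfied (F OR F OR F).
(1) = T AND F = false.
(i) food handler cert. — not met.
(A) no code violations — not met.
(B) ≥100 ft from school — met.
(ii): F AND T → false.
So (a) is not satisfied (F OR F).
(b) commercially zoned — satisfied.
So (2) is not satisfied (F AND T).
So Overall is not satisfied (F OR F).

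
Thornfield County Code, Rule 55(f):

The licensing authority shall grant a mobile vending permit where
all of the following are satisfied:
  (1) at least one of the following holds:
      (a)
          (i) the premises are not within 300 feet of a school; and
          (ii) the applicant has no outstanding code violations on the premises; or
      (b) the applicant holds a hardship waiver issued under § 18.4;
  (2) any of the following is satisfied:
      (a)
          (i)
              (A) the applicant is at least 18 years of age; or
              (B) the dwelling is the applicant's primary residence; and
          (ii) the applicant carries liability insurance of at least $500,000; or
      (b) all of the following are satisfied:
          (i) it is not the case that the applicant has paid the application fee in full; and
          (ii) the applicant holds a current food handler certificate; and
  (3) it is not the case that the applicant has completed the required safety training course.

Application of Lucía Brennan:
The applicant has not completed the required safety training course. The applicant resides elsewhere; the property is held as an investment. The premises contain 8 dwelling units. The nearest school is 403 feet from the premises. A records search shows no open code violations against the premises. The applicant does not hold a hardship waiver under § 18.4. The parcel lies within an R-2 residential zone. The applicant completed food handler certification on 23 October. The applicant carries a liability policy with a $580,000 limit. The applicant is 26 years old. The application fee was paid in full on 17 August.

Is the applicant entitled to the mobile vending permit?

(i) ≥300 ft from school — met.
(ii) no code violations — satisfied.
So (a) is satisfied (T AND T).
(b) hardship waiver — not satisfied.
(1) = T OR F = true.
(A) age ≥ 18 — satisfied.
(B) primary residence — not met.
So (i) is satisfied (T OR F).
(ii) insurance ≥ $500,000 — met.
So (a) is satisfied (T AND T).
(i) not (fee paid) — not met.
(ii) food handler cert. — met.
(b) = F AND T = false.
(2): T OR F → true.
(3) not (safety training) — satisfied.
Overall: T AND T AND T → true.

Yes — granted.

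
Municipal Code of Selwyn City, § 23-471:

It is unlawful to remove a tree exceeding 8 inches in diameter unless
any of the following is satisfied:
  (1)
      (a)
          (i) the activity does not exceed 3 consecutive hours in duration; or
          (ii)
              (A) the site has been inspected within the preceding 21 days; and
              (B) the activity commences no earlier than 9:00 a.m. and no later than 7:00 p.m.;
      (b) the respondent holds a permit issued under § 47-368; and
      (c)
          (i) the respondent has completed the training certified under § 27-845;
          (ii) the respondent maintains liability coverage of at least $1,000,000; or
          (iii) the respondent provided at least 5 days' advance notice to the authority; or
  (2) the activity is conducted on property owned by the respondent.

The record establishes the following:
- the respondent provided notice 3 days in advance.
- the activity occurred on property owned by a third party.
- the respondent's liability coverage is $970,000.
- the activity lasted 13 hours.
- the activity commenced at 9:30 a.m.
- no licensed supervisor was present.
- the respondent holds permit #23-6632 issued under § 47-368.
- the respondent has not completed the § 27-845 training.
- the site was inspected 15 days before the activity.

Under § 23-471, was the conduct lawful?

(i) ≤ 3 hrs duration — not met.
(A) site inspected — holds.
(B) start within hours — met.
(ii): T AND T → true.
(a): F OR T → true.
(b) holds permit — satisfied.
(i) training certified — not satisfied.
(ii) coverage ≥ $1,000,000 — not satisfied.
(iii) ≥5 days' notice — not met.
So (c) is not satisfied (F OR F OR F).
(1) = T AND T AND F = false.
(2) own property — not satisfied.
So Overall is not satisfied (F OR F).

No — unlawful.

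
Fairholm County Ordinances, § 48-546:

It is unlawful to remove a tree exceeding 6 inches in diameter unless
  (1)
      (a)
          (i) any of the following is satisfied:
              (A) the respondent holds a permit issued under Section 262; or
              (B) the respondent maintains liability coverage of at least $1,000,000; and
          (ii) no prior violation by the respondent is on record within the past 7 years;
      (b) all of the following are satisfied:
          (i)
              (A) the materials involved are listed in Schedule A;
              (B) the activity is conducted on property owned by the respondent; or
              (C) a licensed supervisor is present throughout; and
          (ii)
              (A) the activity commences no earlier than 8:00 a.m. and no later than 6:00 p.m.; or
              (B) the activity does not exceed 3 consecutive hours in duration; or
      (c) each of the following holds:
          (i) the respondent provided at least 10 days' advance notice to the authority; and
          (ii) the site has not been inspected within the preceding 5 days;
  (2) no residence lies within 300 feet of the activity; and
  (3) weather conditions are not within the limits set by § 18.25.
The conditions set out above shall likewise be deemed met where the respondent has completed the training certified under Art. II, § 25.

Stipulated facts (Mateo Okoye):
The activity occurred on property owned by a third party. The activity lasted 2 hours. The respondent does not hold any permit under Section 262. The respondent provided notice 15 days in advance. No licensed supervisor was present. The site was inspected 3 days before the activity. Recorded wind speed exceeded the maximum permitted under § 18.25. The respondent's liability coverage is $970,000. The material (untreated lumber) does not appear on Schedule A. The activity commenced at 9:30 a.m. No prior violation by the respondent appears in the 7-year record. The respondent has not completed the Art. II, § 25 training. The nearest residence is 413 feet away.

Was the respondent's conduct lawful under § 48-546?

(A) holds permit — not satisfied.
(B) coverage ≥ $1,000,000 — not met.
(i) = F OR F = false.
(ii) no prior violation — met.
So (a) is not satisfied (F AND T).
(A) Schedule A material — not met.
(B) own property — fails.
(C) supervisor present — fails.
(i) = F OR F OR F = false.
(A) start within hours — holds.
(B) ≤ 3 hrs duration — met.
So (ii) is satisfied (T OR T).
So (b) is not satisfied (F AND T).
(i) ≥10 days' notice — met.
(ii) not (site inspected) — not satisfied.
(c): T AND F → false.
(1) = F OR F OR F = false.
(2) no residence in 300 ft — satisfied.
(3) not (weather ok) — holds.
So Overall is not satisfied (F AND T AND T).
Exception (training certified) — not satisfied.
Result: main false OR exception false → false.

No — unlawful.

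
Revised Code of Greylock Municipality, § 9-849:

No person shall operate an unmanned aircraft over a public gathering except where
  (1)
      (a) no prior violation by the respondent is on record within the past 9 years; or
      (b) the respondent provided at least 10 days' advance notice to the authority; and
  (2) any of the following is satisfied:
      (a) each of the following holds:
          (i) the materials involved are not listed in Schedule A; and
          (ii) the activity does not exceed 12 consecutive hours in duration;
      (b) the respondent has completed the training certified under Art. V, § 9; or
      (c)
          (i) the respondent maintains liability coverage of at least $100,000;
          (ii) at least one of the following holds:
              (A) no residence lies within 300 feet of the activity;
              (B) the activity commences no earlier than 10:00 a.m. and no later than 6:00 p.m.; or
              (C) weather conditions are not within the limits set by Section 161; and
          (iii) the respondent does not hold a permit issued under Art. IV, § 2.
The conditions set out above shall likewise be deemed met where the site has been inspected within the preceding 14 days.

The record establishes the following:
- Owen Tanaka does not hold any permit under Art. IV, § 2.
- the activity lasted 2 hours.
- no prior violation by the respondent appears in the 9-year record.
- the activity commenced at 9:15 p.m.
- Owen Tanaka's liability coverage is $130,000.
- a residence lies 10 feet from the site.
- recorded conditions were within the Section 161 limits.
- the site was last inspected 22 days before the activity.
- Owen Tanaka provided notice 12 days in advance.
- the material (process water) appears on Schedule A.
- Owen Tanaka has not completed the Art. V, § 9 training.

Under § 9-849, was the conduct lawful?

(a) no prior violation — satisfied.
(b) ≥10 days' notice — met.
(1): T OR T → true.
(i) not (Schedule A material) — not met.
(ii) ≤ 12 hrs duration — satisfied.
(a) = F AND T = false.
(b) training certified — not met.
(i) coverage ≥ $100,000 — met.
(A) no residence in 300 ft — not met.
(B) start within hours — not satisfied.
(C) not (weather ok) — not met.
(ii) = F OR F OR F = false.
(iii) not (holds permit) — satisfied.
(c) = T AND F AND T = false.
(2) = F OR F OR F = false.
Overall = T AND F = false.
Exception (site inspected) — not satisfied.
Result: main false OR exception false → false.

No — unlawful.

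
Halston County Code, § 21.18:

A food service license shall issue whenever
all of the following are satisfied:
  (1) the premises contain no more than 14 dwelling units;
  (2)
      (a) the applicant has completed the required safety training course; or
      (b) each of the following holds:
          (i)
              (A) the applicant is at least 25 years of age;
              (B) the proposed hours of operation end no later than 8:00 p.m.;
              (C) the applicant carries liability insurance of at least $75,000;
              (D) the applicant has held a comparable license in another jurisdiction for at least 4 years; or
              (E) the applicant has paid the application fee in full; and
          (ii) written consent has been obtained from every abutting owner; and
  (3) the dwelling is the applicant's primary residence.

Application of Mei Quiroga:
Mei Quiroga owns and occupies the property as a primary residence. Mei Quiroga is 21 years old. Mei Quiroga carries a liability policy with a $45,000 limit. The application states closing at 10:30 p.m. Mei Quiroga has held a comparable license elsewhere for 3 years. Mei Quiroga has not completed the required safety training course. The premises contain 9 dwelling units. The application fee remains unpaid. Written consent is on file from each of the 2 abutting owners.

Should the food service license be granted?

No — denied.

(1) ≤ 14 units — met.
(a) safety training — not met.
(A) age ≥ 25 — not satisfied.
(B) closes by 8 p.m. — not satisfied.
(C) insurance ≥ $75,000 — not met.
(D) prior license ≥ 4 yr — not met.
(E) fee paid — not met.
(i) = F OR F OR F OR F OR F = false.
(ii) all abutters consent — holds.
(b) = F AND T = false.
So (2) is not satisfied (F OR F).
(3) primary residence — met.
Overall = T AND F AND T = false.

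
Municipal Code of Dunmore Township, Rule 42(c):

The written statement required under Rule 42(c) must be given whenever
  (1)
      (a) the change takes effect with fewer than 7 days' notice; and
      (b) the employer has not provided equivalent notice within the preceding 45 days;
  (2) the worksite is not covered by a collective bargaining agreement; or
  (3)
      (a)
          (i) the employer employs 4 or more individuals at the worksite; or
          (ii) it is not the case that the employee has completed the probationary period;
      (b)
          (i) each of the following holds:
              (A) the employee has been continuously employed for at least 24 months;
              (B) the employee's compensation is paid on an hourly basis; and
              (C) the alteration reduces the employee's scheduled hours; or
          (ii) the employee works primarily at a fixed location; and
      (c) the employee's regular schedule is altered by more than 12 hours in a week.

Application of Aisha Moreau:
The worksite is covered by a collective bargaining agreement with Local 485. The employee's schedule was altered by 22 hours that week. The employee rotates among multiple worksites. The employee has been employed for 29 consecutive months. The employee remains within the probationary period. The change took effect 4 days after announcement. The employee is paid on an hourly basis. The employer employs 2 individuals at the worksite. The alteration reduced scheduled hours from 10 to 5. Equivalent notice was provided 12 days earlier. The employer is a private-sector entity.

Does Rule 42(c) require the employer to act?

Yes — required.

(a) < 7 days' notice — satisfied.
(b) no recent notice — fails.
(1): T AND F → false.
(2) no CBA — not met.
(i) ≥ 4 at site — not met.
(ii) not (past probation) — met.
(a): F OR T → true.
(A) tenure ≥ 24 mo. — holds.
(B) hourly-paid — holds.
(C) hours reduced — holds.
(i): T AND T AND T → true.
(ii) fixed location — fails.
(b): T OR F → true.
(c) schedule shift > 12h — satisfied.
So (3) is satisfied (T AND T AND T).
Overall: F OR F OR T → true.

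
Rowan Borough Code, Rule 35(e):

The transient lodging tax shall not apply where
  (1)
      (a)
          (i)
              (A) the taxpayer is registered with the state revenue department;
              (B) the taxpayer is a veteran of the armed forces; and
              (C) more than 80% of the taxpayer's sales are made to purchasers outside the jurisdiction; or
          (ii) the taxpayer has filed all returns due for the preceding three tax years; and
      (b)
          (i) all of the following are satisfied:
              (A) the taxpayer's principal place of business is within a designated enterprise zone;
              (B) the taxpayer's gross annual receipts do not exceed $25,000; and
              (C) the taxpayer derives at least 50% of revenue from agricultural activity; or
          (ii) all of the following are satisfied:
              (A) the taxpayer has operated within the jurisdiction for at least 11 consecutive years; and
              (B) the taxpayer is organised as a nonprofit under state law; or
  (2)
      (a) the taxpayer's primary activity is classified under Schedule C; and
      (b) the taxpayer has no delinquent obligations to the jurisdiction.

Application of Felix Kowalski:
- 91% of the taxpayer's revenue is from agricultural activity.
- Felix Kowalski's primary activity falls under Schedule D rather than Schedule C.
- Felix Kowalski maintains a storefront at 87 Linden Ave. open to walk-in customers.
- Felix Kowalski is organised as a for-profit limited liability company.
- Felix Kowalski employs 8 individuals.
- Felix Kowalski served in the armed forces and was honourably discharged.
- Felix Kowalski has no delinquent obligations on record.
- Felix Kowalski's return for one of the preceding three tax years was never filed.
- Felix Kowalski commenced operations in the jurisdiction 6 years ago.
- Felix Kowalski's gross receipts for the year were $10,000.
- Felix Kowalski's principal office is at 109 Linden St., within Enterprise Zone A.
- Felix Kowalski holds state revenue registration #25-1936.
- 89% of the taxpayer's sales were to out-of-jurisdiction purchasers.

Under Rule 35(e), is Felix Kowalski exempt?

Yes — exempt.

(A) state-registered — satisfied.
(B) veteran — holds.
(C) >80% out-of-jur. sales — met.
(i) = T AND T AND T = true.
(ii) returns current — not met.
(a): T OR F → true.
(A) in enterprise zone — met.
(B) receipts ≤ $25,000 — satisfied.
(C) ≥50% agricultural — satisfied.
So (i) is satisfied (T AND T AND T).
(A) ≥ 11 yrs in jurisdiction — fails.
(B) nonprofit — not met.
(ii) = F AND F = false.
(b) = T OR F = true.
(1): T AND T → true.
(a) Schedule C activity — not satisfied.
(b) no delinquency — satisfied.
So (2) is not satisfied (F AND T).
So Overall is satisfied (T OR F).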